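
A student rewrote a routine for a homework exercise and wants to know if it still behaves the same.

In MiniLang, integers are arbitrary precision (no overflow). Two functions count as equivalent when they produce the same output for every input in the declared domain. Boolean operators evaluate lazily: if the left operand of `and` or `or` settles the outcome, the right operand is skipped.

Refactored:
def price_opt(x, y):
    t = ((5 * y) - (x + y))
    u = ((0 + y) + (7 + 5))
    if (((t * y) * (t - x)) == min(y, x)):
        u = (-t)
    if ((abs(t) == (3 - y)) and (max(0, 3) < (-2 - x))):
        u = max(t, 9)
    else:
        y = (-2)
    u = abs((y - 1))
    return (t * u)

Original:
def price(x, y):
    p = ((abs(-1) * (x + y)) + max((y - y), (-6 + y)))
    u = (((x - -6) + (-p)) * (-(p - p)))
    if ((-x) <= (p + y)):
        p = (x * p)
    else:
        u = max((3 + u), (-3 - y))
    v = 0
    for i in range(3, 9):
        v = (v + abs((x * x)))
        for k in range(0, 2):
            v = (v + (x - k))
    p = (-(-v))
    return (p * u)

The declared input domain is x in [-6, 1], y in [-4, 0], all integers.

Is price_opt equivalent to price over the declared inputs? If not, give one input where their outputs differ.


Consider the input x=-6, y=-4.
price: p = -10; u = 0; ((-x) <= (p + y)) -> false; u = 3; v = 0; [i=3]; v = 36; [k=0]; v = 30; [k=1]; v = 23; [i=4]; v = 59; [k=0]; v = 53; [k=1]; v = 46; [i=5]; v = 82; [k=0]; v = 76; [k=1]; v = 69; [i=6]; v = 105; [k=0]; v = 99; [k=1]; v = 92; [i=7]; v = 128; [k=0]; v = 122; [k=1]; v = 115; [i=8]; v = 151; [k=0]; v = 145; [k=1]; v = 138; p = 138; return 414
price_opt: t = -10; u = 8; (((t * y) * (t - x)) == min(y, x)) -> false; ((abs(t) == (3 - y)) and (max(0, 3) < (-2 - x))) -> false; y = -2; u = 3; return -30
414 vs -30 — the two versions disagree here.
verdict: not equivalent; witness: x=-6, y=-4


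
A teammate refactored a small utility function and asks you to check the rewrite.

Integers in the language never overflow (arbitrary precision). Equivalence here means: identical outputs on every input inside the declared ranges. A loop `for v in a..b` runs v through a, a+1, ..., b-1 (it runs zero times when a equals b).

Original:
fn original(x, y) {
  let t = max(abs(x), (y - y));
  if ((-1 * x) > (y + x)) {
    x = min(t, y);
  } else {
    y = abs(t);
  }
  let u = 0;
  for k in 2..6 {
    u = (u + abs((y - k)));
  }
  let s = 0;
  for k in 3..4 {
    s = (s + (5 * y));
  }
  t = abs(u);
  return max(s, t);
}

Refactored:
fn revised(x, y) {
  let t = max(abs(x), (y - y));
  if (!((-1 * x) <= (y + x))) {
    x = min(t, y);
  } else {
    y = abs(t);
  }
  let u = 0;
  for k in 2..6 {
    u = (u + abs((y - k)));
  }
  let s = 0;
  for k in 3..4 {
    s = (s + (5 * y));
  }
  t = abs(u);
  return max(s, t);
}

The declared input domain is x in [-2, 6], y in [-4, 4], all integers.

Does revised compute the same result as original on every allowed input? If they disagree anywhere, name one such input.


Equivalent — the differences include boolean connective usage differs, comparison usage differs, yet no declared input distinguishes the two.
As a probe, take x=-1, y=2: original runs t=1, then ((-1 * x) > (y + x)) is false, then y=1, then u=0, then (k=2), then u=1, then (k=3), then u=3, then (k=4), then u=6, then (k=5), then u=10, then s=0, then (k=3), then s=5, then t=10, then returns 10; revised runs t=1, then (!((-1 * x) <= (y + x))) is false, then y=1, then u=0, then (k=2), then u=1, then (k=3), then u=3, then (k=4), then u=6, then (k=5), then u=10, then s=0, then (k=3), then s=5, then t=10, then returns 10; both end at 10.
Sweeping the whole domain (81 inputs) finds no disagreement.
verdict: equivalent


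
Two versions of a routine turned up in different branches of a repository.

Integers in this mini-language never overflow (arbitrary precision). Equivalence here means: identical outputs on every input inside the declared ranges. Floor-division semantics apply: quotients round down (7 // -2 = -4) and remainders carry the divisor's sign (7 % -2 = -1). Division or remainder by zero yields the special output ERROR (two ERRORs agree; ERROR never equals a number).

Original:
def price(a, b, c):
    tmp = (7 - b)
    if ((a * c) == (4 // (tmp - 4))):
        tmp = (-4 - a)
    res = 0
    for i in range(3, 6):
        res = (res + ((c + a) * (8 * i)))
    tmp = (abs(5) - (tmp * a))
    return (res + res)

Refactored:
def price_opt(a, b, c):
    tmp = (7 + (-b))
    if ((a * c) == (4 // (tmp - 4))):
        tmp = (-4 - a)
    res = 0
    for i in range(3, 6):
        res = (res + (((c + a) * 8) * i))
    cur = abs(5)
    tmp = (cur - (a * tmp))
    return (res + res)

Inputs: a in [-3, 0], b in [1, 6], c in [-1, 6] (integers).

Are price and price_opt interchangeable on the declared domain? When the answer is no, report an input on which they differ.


The two are interchangeable: local variable names differ, arithmetic usage differs, statement counts differ, and every declared input agrees.
One worked example (a=-3, b=2, c=1) — price: tmp=5, then ((a * c) == (4 // (tmp - 4))) is false, then res=0, then (i=3), then res=-48, then (i=4), then res=-112, then (i=5), then res=-192, then tmp=20, then returns -384; price_opt: tmp=5, then ((a * c) == (4 // (tmp - 4))) is false, then res=0, then (i=3), then res=-48, then (i=4), then res=-112, then (i=5), then res=-192, then cur=5, then tmp=20, then returns -384; agreement on -384.
Every one of the 192 inputs gives matching results.
verdict: equivalent


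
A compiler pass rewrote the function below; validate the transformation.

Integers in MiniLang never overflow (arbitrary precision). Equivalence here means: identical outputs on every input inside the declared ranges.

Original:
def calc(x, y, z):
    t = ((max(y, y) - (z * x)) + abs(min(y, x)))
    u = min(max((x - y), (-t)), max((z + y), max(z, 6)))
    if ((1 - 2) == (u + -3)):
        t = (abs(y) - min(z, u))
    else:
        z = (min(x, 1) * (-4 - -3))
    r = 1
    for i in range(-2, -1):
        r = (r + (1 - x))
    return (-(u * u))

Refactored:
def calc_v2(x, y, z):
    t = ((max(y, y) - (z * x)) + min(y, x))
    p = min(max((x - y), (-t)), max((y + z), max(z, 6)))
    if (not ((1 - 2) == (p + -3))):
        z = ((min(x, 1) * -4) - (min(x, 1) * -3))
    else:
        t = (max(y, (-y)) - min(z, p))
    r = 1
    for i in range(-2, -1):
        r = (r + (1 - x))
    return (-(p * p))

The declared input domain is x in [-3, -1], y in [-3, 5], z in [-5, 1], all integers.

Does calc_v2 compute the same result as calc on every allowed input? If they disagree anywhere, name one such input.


Input x=-3, y=-3, z=-1: -9 from calc versus -36 from calc_v2.
verdict: not equivalent; witness: x=-3, y=-3, z=-1


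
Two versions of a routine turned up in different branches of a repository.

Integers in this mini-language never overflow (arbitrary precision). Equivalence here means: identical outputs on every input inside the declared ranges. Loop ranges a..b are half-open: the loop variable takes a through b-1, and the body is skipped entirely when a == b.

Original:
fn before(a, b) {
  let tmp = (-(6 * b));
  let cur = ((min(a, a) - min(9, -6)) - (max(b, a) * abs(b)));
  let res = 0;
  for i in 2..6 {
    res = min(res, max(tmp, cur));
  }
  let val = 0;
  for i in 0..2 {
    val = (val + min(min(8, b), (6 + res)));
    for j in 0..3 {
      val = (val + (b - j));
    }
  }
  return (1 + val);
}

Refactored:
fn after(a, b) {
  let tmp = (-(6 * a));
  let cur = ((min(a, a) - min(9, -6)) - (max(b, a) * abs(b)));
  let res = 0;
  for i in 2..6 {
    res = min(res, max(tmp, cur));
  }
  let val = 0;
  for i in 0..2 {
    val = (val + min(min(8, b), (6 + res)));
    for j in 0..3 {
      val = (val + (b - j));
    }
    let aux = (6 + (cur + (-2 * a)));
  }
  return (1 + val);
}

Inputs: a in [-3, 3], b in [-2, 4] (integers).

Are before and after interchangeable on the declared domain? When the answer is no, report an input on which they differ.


The rewrite breaks on a=-3, b=3, where the results are 13 and 19.
before: tmp becomes -18; next cur becomes -6; next res becomes 0; next at i=2:; next res becomes -6; next at i=3:; next res becomes -6; next at i=4:; next res becomes -6; next at i=5:; next res becomes -6; next val becomes 0; next at i=0:; next val becomes 0; next at j=0:; next val becomes 3; next at j=1:; next val becomes 5; next at j=2:; next val becomes 6; next at i=1:; next val becomes 6; next at j=0:; next val becomes 9; next at j=1:; next val becomes 11; next at j=2:; next val becomes 12; next final value 13
after: tmp becomes 18; next cur becomes -6; next res becomes 0; next at i=2:; next res becomes 0; next at i=3:; next res becomes 0; next at i=4:; next res becomes 0; next at i=5:; next res becomes 0; next val becomes 0; next at i=0:; next val becomes 3; next at j=0:; next val becomes 6; next at j=1:; next val becomes 8; next at j=2:; next val becomes 9; next aux becomes 6; next at i=1:; next val becomes 12; next at j=0:; next val becomes 15; next at j=1:; next val becomes 17; next at j=2:; next val becomes 18; next aux becomes 6; next final value 19
verdict: not equivalent; witness: a=-3, b=3


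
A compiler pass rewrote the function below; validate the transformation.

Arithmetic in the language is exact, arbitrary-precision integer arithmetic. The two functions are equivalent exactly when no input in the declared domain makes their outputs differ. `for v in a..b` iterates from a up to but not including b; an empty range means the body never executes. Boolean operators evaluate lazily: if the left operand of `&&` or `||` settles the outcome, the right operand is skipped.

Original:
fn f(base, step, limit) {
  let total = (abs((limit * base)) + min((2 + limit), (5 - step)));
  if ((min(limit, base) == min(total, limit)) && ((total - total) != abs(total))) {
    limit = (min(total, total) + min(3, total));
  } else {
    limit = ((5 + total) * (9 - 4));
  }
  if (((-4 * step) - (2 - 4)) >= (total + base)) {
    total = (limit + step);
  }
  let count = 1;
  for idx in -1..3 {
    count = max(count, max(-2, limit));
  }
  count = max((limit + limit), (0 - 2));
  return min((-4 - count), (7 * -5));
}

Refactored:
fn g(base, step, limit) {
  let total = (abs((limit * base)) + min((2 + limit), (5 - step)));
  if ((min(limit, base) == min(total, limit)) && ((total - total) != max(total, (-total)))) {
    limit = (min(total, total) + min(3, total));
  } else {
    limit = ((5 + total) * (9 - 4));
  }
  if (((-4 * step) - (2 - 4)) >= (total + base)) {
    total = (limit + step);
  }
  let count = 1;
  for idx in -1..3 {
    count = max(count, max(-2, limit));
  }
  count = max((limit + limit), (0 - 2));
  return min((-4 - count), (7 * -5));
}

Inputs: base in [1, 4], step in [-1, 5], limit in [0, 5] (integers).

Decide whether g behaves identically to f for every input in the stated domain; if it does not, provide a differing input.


Side by side, the visible changes include: min/max/abs usage differs.
Spot check at base=2, step=2, limit=1 — f: total = 5; ((min(limit, base) == min(total, limit)) && ((total - total) != abs(total))) -> true; limit = 8; (((-4 * step) - (2 - 4)) >= (total + base)) -> false; count = 1; [idx=-1]; count = 8; [idx=0]; count = 8; [idx=1]; count = 8; [idx=2]; count = 8; count = 16; return -35. g: total = 5; ((min(limit, base) == min(total, limit)) && ((total - total) != max(total, (-total)))) -> true; limit = 8; (((-4 * step) - (2 - 4)) >= (total + base)) -> false; count = 1; [idx=-1]; count = 8; [idx=0]; count = 8; [idx=1]; count = 8; [idx=2]; count = 8; count = 16; return -35. Both give -35.
Sweeping the whole domain (168 inputs) finds no disagreement.
verdict: equivalent


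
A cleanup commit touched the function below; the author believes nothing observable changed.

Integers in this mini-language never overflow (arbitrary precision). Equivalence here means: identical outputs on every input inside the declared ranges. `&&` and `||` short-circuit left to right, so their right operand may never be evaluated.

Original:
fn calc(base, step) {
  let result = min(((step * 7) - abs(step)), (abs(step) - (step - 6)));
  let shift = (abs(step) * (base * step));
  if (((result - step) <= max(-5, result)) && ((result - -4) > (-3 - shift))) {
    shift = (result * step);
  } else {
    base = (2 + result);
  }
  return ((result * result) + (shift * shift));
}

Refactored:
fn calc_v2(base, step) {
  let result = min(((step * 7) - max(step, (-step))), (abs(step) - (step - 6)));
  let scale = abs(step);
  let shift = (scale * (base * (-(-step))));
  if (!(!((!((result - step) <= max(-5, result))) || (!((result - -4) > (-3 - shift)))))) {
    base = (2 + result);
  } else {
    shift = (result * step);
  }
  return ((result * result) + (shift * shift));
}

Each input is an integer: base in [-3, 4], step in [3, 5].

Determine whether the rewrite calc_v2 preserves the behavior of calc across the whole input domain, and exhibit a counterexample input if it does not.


Comparing the listings, the differences include: min/max/abs usage differs; also boolean connective usage differs; also statement counts differ; also local variable names differ.
Spot check at base=2, step=5 — calc: result = 6; shift = 50; (((result - step) <= max(-5, result)) && ((result - -4) > (-3 - shift))) -> true; shift = 30; return 936. calc_v2: result = 6; scale = 5; shift = 50; (!(!((!((result - step) <= max(-5, result))) || (!((result - -4) > (-3 - shift)))))) -> false; shift = 30; return 936. Both give 936.
Sweeping the whole domain (24 inputs) finds no disagreement.
verdict: equivalent


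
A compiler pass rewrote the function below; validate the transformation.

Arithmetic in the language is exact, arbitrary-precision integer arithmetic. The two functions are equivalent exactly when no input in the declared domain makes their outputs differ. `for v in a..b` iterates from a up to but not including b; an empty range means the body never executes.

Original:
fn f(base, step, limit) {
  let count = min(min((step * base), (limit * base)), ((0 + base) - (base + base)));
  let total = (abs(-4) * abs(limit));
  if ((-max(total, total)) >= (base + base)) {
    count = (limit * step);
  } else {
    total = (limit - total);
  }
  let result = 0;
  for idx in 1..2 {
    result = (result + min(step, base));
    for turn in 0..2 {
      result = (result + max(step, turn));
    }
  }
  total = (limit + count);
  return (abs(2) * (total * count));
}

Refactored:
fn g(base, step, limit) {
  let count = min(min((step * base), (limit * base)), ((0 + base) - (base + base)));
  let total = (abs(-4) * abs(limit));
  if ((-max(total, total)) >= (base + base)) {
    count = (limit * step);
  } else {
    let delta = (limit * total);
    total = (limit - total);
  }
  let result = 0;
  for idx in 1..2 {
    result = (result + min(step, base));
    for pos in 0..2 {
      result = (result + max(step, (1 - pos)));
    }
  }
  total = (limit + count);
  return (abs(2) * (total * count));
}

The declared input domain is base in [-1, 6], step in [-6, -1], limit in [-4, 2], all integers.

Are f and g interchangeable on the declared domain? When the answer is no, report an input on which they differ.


This is a faithful refactor — arithmetic usage differs; constant usage differs; local variable names differ; statement counts differ, but the computed results match everywhere.
As a probe, take base=0, step=-5, limit=1: f runs count := 0 | total := 4 | ((-max(total, total)) >= (base + base)): false | total := -3 | result := 0 | iter idx=1: | result := -5 | iter turn=0: | result := -5 | iter turn=1: | result := -4 | total := 1 | result 0; g runs count := 0 | total := 4 | ((-max(total, total)) >= (base + base)): false | delta := 4 | total := -3 | result := 0 | iter idx=1: | result := -5 | iter pos=0: | result := -4 | iter pos=1: | result := -4 | total := 1 | result 0; both end at 0.
Every one of the 336 inputs gives matching results.
verdict: equivalent


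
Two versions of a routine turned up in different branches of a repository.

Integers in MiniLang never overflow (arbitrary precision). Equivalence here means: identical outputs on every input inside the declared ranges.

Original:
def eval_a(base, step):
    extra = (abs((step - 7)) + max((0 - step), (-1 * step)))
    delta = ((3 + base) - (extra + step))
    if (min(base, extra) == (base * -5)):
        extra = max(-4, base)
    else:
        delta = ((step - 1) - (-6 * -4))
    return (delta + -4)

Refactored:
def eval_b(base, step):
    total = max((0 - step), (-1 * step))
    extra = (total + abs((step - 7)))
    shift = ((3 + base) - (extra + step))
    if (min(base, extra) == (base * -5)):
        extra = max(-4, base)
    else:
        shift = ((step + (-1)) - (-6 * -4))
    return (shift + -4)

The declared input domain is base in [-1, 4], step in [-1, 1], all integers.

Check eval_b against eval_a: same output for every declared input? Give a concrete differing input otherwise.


Behavior is preserved: although local variable names differ; also statement counts differ; also arithmetic usage differs, the outputs never diverge.
As a probe, take base=1, step=-1: eval_a runs extra becomes 9; next delta becomes -4; next (min(base, extra) == (base * -5)) evaluates to false; next delta becomes -26; next final value -30; eval_b runs total becomes 1; next extra becomes 9; next shift becomes -4; next (min(base, extra) == (base * -5)) evaluates to false; next shift becomes -26; next final value -30; both end at -30.
Sweeping the whole domain (18 inputs) finds no disagreement.
verdict: equivalent


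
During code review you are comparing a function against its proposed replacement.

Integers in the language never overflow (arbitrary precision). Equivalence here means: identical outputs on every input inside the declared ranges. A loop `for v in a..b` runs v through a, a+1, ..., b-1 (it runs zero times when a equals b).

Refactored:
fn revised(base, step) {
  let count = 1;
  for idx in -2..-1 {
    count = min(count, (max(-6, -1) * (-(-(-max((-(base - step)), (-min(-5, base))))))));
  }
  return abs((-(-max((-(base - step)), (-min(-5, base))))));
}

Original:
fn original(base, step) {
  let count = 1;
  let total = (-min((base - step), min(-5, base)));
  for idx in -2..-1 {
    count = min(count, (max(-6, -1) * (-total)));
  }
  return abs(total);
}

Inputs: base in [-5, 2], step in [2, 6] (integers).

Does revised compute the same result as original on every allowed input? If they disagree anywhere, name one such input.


Equivalent — the differences include statement counts differ, constant usage differs, min/max/abs usage differs, arithmetic usage differs, local variable names differ, yet no declared input distinguishes the two.
Spot check at base=1, step=3 — original: count=1, then total=5, then (idx=-2), then count=1, then returns 5. revised: count=1, then (idx=-2), then count=1, then returns 5. Both give 5.
Checked all 40 inputs in the declared domain: the outputs agree on every one.
verdict: equivalent


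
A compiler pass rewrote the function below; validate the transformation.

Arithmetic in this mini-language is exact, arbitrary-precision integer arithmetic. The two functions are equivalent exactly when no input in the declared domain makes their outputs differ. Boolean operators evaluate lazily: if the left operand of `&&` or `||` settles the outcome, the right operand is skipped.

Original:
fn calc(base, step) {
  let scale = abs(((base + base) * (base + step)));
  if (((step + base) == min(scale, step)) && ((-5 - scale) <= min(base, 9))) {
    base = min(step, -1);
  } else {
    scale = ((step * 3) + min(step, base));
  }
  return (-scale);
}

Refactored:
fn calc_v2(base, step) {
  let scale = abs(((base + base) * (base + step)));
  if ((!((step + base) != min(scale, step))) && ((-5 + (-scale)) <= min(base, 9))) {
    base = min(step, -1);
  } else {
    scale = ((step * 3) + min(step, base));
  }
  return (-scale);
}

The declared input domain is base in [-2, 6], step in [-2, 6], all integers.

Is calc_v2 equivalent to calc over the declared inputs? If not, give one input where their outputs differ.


Changes here: boolean connective usage differs; also comparison usage differs; also arithmetic usage differs; the full 81-point sweep finds no disagreement.
verdict: equivalent


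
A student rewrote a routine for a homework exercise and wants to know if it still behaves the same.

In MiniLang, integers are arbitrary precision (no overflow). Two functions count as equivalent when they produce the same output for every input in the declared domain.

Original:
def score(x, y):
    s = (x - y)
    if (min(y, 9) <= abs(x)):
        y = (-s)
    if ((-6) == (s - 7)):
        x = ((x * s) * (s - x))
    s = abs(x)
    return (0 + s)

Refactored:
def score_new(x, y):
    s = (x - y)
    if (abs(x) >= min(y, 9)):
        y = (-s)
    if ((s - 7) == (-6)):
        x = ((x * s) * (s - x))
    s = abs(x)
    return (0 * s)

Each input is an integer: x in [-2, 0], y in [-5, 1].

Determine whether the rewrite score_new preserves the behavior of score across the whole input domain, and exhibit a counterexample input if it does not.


These are not equivalent — on x=-2, y=-5 the outputs split (2 vs 0).
score: s = 3; (min(y, 9) <= abs(x)) -> true; y = -3; ((-6) == (s - 7)) -> false; s = 2; return 2
score_new: s = 3; (abs(x) >= min(y, 9)) -> true; y = -3; ((s - 7) == (-6)) -> false; s = 2; return 0
verdict: not equivalent; witness: x=-2, y=-5


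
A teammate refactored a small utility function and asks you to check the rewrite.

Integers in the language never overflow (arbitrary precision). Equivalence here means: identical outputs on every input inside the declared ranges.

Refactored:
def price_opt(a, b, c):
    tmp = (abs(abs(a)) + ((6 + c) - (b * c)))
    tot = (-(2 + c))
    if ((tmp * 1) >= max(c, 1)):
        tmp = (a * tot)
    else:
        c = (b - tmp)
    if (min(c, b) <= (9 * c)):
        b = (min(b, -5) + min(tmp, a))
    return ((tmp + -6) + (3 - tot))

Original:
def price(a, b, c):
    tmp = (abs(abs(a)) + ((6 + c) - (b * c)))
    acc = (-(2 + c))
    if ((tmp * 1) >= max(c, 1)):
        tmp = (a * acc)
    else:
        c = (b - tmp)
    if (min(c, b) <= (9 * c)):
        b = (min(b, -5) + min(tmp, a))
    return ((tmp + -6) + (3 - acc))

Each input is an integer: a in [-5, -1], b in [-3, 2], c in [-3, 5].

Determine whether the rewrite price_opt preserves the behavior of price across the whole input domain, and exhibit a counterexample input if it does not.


Equivalent — the differences include local variable names differ, yet no declared input distinguishes the two.
Tracing a=-3, b=0, c=-3: price: tmp becomes 6; next acc becomes 1; next ((tmp * 1) >= max(c, 1)) evaluates to true; next tmp becomes -3; next (min(c, b) <= (9 * c)) evaluates to false; next final value -7 | price_opt: tmp becomes 6; next tot becomes 1; next ((tmp * 1) >= max(c, 1)) evaluates to true; next tmp becomes -3; next (min(c, b) <= (9 * c)) evaluates to false; next final value -7 — matching result -7.
An exhaustive pass over the 270 declared inputs shows identical outputs.
verdict: equivalent


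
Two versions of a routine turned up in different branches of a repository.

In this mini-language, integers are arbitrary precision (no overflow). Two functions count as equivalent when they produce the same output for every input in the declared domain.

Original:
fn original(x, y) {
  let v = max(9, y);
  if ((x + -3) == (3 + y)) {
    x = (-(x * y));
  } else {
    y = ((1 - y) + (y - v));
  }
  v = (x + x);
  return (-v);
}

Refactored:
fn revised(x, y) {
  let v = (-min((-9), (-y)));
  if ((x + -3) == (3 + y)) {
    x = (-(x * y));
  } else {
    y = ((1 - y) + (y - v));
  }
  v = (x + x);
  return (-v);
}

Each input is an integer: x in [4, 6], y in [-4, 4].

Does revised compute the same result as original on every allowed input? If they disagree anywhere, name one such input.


Behavior is preserved: although min/max/abs usage differs, the outputs never diverge.
One worked example (x=6, y=-1) — original: v := 9 | ((x + -3) == (3 + y)): false | y := -8 | v := 12 | result -12; revised: v := 9 | ((x + -3) == (3 + y)): false | y := -8 | v := 12 | result -12; agreement on -12.
Every one of the 27 inputs gives matching results.
verdict: equivalent


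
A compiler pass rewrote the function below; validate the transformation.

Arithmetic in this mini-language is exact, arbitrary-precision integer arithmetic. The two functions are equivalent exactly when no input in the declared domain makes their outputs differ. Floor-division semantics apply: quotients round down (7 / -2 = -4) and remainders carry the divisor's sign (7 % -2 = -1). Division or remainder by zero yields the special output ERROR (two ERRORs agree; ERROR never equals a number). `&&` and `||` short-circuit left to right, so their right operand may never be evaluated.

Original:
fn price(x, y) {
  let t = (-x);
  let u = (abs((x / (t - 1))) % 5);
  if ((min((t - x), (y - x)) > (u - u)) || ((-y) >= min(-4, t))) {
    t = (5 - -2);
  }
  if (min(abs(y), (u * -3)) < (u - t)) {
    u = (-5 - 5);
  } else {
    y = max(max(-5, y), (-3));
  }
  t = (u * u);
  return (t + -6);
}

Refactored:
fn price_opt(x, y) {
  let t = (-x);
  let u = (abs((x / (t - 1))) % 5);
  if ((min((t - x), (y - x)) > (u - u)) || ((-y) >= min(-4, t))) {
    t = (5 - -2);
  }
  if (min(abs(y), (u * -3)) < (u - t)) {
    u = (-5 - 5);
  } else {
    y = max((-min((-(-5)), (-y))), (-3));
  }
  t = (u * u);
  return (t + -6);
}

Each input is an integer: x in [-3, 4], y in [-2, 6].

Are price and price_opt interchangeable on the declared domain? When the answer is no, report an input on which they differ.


Comparing the listings, the differences include: min/max/abs usage differs.
As a probe, take x=4, y=3: price runs t=-4, then u=1, then ((min((t - x), (y - x)) > (u - u)) || ((-y) >= min(-4, t))) is true, then t=7, then (min(abs(y), (u * -3)) < (u - t)) is false, then y=3, then t=1, then returns -5; price_opt runs t=-4, then u=1, then ((min((t - x), (y - x)) > (u - u)) || ((-y) >= min(-4, t))) is true, then t=7, then (min(abs(y), (u * -3)) < (u - t)) is false, then y=3, then t=1, then returns -5; both end at -5.
Checked all 72 inputs in the declared domain: the outputs agree on every one.
verdict: equivalent


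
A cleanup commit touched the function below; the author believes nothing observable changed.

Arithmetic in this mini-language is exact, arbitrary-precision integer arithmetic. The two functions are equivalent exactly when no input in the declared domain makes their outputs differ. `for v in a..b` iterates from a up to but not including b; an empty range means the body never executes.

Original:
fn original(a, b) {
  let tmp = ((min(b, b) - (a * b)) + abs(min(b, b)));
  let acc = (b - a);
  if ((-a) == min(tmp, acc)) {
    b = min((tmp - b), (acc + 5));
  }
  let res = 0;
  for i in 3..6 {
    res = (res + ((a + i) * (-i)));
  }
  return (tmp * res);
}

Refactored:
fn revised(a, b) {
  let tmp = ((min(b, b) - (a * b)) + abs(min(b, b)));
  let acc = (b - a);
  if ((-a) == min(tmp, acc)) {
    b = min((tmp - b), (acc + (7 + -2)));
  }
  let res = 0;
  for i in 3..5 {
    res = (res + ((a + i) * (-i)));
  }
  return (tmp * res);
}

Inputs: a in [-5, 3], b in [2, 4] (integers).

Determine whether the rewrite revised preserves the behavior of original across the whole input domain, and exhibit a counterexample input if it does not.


Consider the input a=-4, b=2.
original: tmp=12, then acc=6, then ((-a) == min(tmp, acc)) is false, then res=0, then (i=3), then res=3, then (i=4), then res=3, then (i=5), then res=-2, then returns -24
revised: tmp=12, then acc=6, then ((-a) == min(tmp, acc)) is false, then res=0, then (i=3), then res=3, then (i=4), then res=3, then returns 36
-24 vs 36 — the two versions disagree here.
verdict: not equivalent; witness: a=-4, b=2


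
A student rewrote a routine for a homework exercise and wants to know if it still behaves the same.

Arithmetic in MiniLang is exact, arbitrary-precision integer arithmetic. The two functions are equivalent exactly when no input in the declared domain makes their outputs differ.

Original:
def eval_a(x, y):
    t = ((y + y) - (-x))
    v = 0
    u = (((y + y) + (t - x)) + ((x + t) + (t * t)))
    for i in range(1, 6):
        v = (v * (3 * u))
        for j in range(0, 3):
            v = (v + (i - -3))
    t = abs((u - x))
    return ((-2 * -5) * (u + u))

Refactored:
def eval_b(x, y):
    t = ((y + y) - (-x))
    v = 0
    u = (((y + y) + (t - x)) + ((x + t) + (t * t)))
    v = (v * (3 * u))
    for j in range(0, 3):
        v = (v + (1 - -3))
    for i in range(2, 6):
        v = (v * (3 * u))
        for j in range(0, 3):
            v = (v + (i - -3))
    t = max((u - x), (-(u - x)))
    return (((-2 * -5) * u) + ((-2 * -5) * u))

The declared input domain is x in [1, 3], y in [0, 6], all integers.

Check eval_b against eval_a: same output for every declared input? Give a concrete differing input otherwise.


Behavior is preserved: although min/max/abs usage differs, constant usage differs, loop structure differs, statement counts differ, arithmetic usage differs, the outputs never diverge.
One worked example (x=3, y=3) — eval_a: t := 9 | v := 0 | u := 105 | iter i=1: | v := 0 | iter j=0: | v := 4 | iter j=1: | v := 8 | iter j=2: | v := 12 | iter i=2: | v := 3780 | iter j=0: | v := 3785 | iter j=1: | v := 3790 | iter j=2: | v := 3795 | iter i=3: | v := 1195425 | iter j=0: | v := 1195431 | iter j=1: | v := 1195437 | iter j=2: | v := 1195443 | iter i=4: | v := 376564545 | iter j=0: | v := 376564552 | iter j=1: | v := 376564559 | iter j=2: | v := 376564566 | iter i=5: | v := 118617838290 | iter j=0: | v := 118617838298 | iter j=1: | v := 118617838306 | iter j=2: | v := 118617838314 | t := 102 | result 2100; eval_b: t := 9 | v := 0 | u := 105 | v := 0 | iter j=0: | v := 4 | iter j=1: | v := 8 | iter j=2: | v := 12 | iter i=2: | v := 3780 | iter j=0: | v := 3785 | iter j=1: | v := 3790 | iter j=2: | v := 3795 | iter i=3: | v := 1195425 | iter j=0: | v := 1195431 | iter j=1: | v := 1195437 | iter j=2: | v := 1195443 | iter i=4: | v := 376564545 | iter j=0: | v := 376564552 | iter j=1: | v := 376564559 | iter j=2: | v := 376564566 | iter i=5: | v := 118617838290 | iter j=0: | v := 118617838298 | iter j=1: | v := 118617838306 | iter j=2: | v := 118617838314 | t := 102 | result 2100; agreement on 2100.
Across all 21 domain points the two functions coincide.
verdict: equivalent


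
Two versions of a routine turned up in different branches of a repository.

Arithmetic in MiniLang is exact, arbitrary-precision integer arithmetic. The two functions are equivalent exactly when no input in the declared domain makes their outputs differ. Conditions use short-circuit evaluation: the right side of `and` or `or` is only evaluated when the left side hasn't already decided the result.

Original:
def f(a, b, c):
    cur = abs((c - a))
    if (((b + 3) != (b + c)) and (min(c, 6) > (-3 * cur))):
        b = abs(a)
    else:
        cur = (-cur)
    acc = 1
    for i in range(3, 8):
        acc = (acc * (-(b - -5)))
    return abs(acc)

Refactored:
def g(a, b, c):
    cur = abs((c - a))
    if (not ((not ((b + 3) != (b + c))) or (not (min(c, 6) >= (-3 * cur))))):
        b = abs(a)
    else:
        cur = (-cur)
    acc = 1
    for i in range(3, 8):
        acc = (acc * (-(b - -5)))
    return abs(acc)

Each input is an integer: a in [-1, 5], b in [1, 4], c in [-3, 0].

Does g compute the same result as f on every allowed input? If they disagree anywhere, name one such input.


On input a=0, b=1, c=0, f returns 7776 while g returns 3125.
verdict: not equivalent; witness: a=0, b=1, c=0


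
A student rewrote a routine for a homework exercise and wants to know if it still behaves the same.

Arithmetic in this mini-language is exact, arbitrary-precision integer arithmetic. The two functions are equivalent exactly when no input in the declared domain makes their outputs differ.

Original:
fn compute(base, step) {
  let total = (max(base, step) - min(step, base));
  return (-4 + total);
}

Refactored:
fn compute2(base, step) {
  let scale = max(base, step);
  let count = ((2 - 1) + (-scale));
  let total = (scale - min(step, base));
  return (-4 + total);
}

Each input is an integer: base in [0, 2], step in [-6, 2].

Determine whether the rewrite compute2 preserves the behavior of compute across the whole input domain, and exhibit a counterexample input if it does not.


Behavior is preserved: although arithmetic usage differs, statement counts differ, constant usage differs, local variable names differ, the outputs never diverge.
Spot check at base=2, step=1 — compute: total := 1 | result -3. compute2: scale := 2 | count := -1 | total := 1 | result -3. Both give -3.
Checked all 27 inputs in the declared domain: the outputs agree on every one.
verdict: equivalent


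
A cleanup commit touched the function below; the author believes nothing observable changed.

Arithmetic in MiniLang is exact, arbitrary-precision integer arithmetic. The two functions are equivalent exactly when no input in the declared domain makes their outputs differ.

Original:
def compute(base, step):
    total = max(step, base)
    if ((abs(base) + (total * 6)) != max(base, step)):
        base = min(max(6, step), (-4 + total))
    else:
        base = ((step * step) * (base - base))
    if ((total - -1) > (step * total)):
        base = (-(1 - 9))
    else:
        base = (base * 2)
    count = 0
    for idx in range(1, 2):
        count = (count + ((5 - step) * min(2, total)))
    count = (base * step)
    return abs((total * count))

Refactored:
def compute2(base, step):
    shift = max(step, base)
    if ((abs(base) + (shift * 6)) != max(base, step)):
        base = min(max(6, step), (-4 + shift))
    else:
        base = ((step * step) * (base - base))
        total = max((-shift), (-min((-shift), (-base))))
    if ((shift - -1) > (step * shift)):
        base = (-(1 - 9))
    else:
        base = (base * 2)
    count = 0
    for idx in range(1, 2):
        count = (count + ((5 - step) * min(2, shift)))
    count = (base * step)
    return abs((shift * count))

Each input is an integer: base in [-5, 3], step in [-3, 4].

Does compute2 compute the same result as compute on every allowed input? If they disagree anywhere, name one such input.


Comparing the listings, the differences include: local variable names differ, statement counts differ, min/max/abs usage differs.
As a probe, take base=3, step=1: compute runs total=3, then ((abs(base) + (total * 6)) != max(base, step)) is true, then base=-1, then ((total - -1) > (step * total)) is true, then base=8, then count=0, then (idx=1), then count=8, then count=8, then returns 24; compute2 runs shift=3, then ((abs(base) + (shift * 6)) != max(base, step)) is true, then base=-1, then ((shift - -1) > (step * shift)) is true, then base=8, then count=0, then (idx=1), then count=8, then count=8, then returns 24; both end at 24.
Every one of the 72 inputs gives matching results.
verdict: equivalent


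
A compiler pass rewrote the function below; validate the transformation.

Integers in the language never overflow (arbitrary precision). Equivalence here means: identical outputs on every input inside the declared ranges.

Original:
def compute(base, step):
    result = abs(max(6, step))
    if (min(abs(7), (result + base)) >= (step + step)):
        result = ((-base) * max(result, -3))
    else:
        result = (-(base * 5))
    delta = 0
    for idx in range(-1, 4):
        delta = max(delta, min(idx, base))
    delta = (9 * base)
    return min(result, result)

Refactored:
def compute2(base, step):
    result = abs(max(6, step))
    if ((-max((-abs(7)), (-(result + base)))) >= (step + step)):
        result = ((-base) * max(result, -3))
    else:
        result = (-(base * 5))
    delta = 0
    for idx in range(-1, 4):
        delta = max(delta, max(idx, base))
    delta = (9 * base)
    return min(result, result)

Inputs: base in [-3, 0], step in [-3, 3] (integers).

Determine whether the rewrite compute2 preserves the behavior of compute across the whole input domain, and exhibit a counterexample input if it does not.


The one real change (`min(idx, base)` became `max(idx, base)`) has no effect anywhere in the declared ranges.
One worked example (base=-2, step=-1) — compute: result := 6 | (min(abs(7), (result + base)) >= (step + step)): true | result := 12 | delta := 0 | iter idx=-1: | delta := 0 | iter idx=0: | delta := 0 | iter idx=1: | delta := 0 | iter idx=2: | delta := 0 | iter idx=3: | delta := 0 | delta := -18 | result 12; compute2: result := 6 | ((-max((-abs(7)), (-(result + base)))) >= (step + step)): true | result := 12 | delta := 0 | iter idx=-1: | delta := 0 | iter idx=0: | delta := 0 | iter idx=1: | delta := 1 | iter idx=2: | delta := 2 | iter idx=3: | delta := 3 | delta := -18 | result 12; agreement on 12.
An exhaustive pass over the 28 declared inputs shows identical outputs.
verdict: equivalent


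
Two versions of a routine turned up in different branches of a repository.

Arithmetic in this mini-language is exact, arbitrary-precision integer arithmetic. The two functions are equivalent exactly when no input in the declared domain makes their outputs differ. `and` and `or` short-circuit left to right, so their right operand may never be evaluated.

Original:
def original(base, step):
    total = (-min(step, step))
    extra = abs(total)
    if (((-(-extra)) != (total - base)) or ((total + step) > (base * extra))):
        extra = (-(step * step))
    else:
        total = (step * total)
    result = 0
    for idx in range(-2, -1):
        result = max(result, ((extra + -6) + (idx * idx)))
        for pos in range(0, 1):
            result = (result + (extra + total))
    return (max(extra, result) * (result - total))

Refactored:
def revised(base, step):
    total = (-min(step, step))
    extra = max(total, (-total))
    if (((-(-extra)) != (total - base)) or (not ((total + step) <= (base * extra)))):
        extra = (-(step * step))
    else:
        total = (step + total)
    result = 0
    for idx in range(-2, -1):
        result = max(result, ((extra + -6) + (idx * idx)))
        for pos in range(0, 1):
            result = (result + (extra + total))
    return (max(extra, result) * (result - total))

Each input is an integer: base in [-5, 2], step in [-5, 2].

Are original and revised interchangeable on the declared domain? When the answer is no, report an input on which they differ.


Run the pair on base=0, step=-5.
original: total becomes 5; next extra becomes 5; next (((-(-extra)) != (total - base)) or ((total + step) > (base * extra))) evaluates to false; next total becomes -25; next result becomes 0; next at idx=-2:; next result becomes 3; next at pos=0:; next result becomes -17; next final value 40
revised: total becomes 5; next extra becomes 5; next (((-(-extra)) != (total - base)) or (not ((total + step) <= (base * extra)))) evaluates to false; next total becomes 0; next result becomes 0; next at idx=-2:; next result becomes 3; next at pos=0:; next result becomes 8; next final value 64
40 != 64, so the rewrite changes behavior.
verdict: not equivalent; witness: base=0, step=-5


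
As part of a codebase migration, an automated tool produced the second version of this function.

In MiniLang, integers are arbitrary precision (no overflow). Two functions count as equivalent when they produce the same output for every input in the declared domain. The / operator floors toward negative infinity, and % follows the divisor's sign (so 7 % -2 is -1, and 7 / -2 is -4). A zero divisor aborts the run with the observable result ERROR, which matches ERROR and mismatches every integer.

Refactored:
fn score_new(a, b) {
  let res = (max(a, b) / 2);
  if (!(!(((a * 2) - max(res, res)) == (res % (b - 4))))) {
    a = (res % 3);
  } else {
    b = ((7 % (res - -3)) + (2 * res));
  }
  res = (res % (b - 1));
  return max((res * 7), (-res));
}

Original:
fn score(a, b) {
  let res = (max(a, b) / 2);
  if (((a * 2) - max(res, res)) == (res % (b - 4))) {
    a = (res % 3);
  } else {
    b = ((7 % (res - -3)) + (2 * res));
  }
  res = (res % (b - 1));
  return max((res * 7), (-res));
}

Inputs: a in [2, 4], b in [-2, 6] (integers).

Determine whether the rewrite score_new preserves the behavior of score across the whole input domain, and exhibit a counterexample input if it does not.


The two versions differ — the changes include boolean connective usage differs.
Spot check at a=4, b=-1 — score: res := 2 | (((a * 2) - max(res, res)) == (res % (b - 4))): false | b := 6 | res := 2 | result 14. score_new: res := 2 | (!(!(((a * 2) - max(res, res)) == (res % (b - 4))))): false | b := 6 | res := 2 | result 14. Both give 14.
Across all 27 domain points the two functions coincide.
verdict: equivalent
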